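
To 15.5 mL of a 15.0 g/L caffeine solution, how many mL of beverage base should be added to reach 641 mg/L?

641 mg/L = 0.641 g/L.
V₂ = C₁V₁/C₂ = 15.0 × 15.5 / 0.641 = 363 mL.
Diluent to add = V₂ − V₁ = 363 − 15.5 = 347 mL.

347 mL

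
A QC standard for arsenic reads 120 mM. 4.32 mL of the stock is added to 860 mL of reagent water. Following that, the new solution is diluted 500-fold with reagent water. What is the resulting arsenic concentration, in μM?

1.20 μM

Overall dilution factor = 200.1 × 500 = 1.00 × 10⁵.
120 mM / 1.00 × 10⁵ = 1.20 × 10⁻³ mM = 1.20 μM.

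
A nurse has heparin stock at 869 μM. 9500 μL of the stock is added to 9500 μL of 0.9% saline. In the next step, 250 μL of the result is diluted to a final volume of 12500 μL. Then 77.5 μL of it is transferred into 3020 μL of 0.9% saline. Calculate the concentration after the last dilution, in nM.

217 nM

Overall dilution factor = 2 × 50 × 39.97 = 3997.
869 μM / 3997 = 0.217 μM = 217 nM.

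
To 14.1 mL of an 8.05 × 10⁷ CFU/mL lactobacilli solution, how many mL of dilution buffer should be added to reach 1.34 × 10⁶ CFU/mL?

V₂ = C₁V₁/C₂ = 8.05 × 10⁷ × 14.1 / 1.34 × 10⁶ = 847 mL.
Diluent to add = V₂ − V₁ = 847 − 14.1 = 833 mL.

833 mL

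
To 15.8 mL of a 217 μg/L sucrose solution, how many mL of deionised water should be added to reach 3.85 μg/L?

875 mL

V₂ = C₁V₁/C₂ = 217 × 15.8 / 3.85 = 891 mL.
Diluent to add = V₂ − V₁ = 891 − 15.8 = 875 mL.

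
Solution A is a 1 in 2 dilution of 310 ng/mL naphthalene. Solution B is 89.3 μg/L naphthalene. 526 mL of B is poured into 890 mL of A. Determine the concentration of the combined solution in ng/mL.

C_A = 310 ng/mL / 2 = 155 ng/mL.
C_B = 89.3 μg/L = 89.3 ng/mL.
C_mix = (C_A·V_A + C_B·V_B)/(V_A + V_B) = (155×890 + 89.3×526) / 1416 = 131 ng/mL.

131 ng/mL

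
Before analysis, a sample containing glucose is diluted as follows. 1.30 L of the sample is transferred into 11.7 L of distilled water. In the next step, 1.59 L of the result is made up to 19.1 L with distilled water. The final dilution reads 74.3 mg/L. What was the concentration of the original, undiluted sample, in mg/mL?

8.93 mg/mL

Overall dilution factor = 10 × 12.01 = 120.
Original = 74.3 mg/L × 120 = 8925 mg/L = 8.93 mg/mL.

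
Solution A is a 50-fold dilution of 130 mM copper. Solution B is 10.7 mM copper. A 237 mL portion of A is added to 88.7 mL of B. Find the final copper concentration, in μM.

4810 μM

C_A = 130 mM / 50 = 2.60 mM.
C_mix = (C_A·V_A + C_B·V_B)/(V_A + V_B) = (2.60×237 + 10.7×88.7) / 325.7 = 4.81 mM = 4810 μM.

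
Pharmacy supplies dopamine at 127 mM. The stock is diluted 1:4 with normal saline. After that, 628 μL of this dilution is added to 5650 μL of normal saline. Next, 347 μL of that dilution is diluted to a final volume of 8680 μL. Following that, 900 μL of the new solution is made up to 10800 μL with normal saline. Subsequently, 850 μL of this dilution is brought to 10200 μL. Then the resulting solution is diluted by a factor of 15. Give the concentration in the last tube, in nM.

Overall dilution factor = 4 × 9.997 × 25.01 × 12 × 12 × 15 = 2.16 × 10⁶.
127 mM / 2.16 × 10⁶ = 5.88 × 10⁻⁵ mM = 58.8 nM.

58.8 nM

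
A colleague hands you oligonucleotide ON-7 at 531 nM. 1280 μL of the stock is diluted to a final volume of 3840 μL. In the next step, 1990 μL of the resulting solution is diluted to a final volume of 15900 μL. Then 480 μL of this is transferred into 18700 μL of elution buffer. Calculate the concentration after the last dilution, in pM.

Overall dilution factor = 3 × 7.990 × 39.96 = 958.
531 nM / 958 = 0.554 nM = 554 pM.

554 pM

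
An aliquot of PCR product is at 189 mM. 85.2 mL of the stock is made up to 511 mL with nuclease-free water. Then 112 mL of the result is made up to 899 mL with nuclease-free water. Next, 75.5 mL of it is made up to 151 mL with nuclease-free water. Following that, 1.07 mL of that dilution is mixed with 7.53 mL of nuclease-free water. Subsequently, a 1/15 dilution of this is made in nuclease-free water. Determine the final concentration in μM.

16.3 μM

Overall dilution factor = 5.998 × 8.027 × 2 × 8.037 × 15 = 1.16 × 10⁴.
189 mM / 1.16 × 10⁴ = 0.0163 mM = 16.3 μM.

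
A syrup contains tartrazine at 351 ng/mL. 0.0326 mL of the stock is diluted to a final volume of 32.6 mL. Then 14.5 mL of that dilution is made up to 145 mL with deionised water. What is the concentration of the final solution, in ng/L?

35.1 ng/L

Overall dilution factor = 1000 × 10 = 1.00 × 10⁴.
351 ng/mL / 1.00 × 10⁴ = 0.0351 ng/mL = 35.1 ng/L.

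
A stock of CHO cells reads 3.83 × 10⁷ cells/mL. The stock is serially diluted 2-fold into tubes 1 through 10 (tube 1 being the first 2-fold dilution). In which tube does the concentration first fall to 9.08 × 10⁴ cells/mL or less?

tube 9

Tube n has concentration 3.83 × 10⁷ cells/mL / 2ⁿ.
Need 2ⁿ ≥ 3.83 × 10⁷ cells/mL / 9.08 × 10⁴ cells/mL = 422, so n ≥ 8.72.
First such tube: n = 9.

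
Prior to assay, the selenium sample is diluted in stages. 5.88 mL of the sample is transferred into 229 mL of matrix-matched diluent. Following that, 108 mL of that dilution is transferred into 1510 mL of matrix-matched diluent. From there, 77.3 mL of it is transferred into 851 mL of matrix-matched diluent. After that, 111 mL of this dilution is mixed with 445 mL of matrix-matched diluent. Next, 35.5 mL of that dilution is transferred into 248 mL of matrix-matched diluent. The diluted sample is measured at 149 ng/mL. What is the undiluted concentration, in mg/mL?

Overall dilution factor = 39.95 × 14.98 × 12.01 × 5.009 × 7.986 = 2.87 × 10⁵.
Original = 149 ng/mL × 2.87 × 10⁵ = 4.28 × 10⁷ ng/mL = 42.8 mg/mL.

42.8 mg/mL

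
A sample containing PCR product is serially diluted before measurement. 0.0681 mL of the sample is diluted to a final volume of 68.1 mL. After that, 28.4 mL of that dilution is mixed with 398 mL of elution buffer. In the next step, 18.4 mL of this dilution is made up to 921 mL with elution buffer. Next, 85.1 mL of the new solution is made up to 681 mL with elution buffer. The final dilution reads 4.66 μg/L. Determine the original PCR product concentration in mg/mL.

28.0 mg/mL

Overall dilution factor = 1000 × 15.01 × 50.05 × 8.002 = 6.01 × 10⁶.
Original = 4.66 μg/L × 6.01 × 10⁶ = 2.80 × 10⁷ μg/L = 28.0 mg/mL.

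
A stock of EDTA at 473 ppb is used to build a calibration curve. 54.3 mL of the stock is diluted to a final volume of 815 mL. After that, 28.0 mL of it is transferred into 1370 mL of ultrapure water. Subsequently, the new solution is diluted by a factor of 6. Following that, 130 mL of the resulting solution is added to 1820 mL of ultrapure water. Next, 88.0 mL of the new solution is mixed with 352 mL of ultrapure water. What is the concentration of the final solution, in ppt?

1.40 ppt

Overall dilution factor = 15.01 × 49.93 × 6 × 15 × 5 = 3.37 × 10⁵.
473 ppb / 3.37 × 10⁵ = 1.40 × 10⁻³ ppb = 1.40 ppt.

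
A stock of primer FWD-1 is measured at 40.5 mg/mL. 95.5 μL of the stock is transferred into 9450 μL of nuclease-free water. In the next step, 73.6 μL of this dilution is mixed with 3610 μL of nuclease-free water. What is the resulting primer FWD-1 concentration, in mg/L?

Overall dilution factor = 99.95 × 50.05 = 5003.
40.5 mg/mL / 5003 = 8.10 × 10⁻³ mg/mL = 8.10 mg/L.

8.10 mg/L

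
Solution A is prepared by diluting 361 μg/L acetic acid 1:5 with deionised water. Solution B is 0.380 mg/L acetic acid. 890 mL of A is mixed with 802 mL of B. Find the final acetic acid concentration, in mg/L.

0.218 mg/L

C_A = 361 μg/L / 5 = 72.2 μg/L.
C_B = 0.380 mg/L = 380 μg/L.
C_mix = (C_A·V_A + C_B·V_B)/(V_A + V_B) = (72.2×890 + 380×802) / 1692 = 218 μg/L = 0.218 mg/L.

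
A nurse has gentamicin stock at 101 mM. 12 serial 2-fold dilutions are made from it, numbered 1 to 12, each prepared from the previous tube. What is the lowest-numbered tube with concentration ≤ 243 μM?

tube 9

Tube n has concentration 101 mM / 2ⁿ.
Need 2ⁿ ≥ 101 mM / 243 μM = 416, so n ≥ 8.70.
First such tube: n = 9.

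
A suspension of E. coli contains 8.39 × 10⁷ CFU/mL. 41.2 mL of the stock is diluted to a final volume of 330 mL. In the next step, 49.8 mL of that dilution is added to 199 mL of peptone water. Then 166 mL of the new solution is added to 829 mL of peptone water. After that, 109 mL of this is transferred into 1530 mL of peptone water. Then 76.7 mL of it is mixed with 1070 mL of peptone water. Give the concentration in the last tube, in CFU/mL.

1560 CFU/mL

Overall dilution factor = 8.010 × 4.996 × 5.994 × 15.04 × 14.95 = 5.39 × 10⁴.
8.39 × 10⁷ CFU/mL / 5.39 × 10⁴ = 1560 CFU/mL.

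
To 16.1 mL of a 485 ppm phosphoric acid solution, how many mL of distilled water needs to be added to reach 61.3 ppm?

111 mL

V₂ = C₁V₁/C₂ = 485 × 16.1 / 61.3 = 127 mL.
Diluent to add = V₂ − V₁ = 127 − 16.1 = 111 mL.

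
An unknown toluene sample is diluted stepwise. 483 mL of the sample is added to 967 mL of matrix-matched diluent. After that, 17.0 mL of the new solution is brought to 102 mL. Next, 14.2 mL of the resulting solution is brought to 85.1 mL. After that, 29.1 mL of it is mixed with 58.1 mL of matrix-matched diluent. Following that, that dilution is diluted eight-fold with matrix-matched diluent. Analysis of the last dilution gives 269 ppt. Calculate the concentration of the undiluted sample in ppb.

696 ppb

Overall dilution factor = 3.002 × 6 × 5.993 × 2.997 × 8 = 2588.
Original = 269 ppt × 2588 = 6.96 × 10⁵ ppt = 696 ppb.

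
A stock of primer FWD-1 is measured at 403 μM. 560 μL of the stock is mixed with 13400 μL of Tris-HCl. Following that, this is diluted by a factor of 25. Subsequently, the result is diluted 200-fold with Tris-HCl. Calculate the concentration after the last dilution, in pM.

3230 pM

Overall dilution factor = 24.93 × 25 × 200 = 1.25 × 10⁵.
403 μM / 1.25 × 10⁵ = 3.23 × 10⁻³ μM = 3230 pM.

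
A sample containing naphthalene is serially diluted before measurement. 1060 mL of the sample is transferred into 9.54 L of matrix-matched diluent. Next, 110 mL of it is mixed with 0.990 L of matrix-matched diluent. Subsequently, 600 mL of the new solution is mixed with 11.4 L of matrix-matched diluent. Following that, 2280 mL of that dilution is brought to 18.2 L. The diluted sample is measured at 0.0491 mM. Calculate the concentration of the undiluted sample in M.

Overall dilution factor = 10 × 10 × 20 × 7.982 = 1.60 × 10⁴.
Original = 0.0491 mM × 1.60 × 10⁴ = 784 mM = 0.784 M.

0.784 M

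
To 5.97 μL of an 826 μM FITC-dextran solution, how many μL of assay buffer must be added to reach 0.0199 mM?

242 μL

0.0199 mM = 19.9 μM.
V₂ = C₁V₁/C₂ = 826 × 5.97 / 19.9 = 248 μL.
Diluent to add = V₂ − V₁ = 248 − 5.97 = 242 μL.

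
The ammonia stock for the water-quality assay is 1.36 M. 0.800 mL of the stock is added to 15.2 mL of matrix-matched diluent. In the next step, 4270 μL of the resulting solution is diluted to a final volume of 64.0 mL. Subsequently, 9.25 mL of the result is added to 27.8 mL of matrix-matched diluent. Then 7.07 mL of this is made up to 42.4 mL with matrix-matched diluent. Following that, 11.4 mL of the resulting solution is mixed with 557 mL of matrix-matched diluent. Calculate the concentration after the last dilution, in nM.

3790 nM

Overall dilution factor = 20 × 14.99 × 4.005 × 5.997 × 49.86 = 3.59 × 10⁵.
1.36 M / 3.59 × 10⁵ = 3.79 × 10⁻⁶ M = 3790 nM.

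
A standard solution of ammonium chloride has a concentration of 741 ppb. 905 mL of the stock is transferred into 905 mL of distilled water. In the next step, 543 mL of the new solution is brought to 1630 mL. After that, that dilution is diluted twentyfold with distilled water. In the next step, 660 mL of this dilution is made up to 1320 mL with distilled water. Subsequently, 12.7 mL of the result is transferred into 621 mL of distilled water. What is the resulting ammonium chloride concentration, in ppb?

Overall dilution factor = 2 × 3.002 × 20 × 2 × 49.90 = 1.20 × 10⁴.
741 ppb / 1.20 × 10⁴ = 0.0618 ppb.

0.0618 ppb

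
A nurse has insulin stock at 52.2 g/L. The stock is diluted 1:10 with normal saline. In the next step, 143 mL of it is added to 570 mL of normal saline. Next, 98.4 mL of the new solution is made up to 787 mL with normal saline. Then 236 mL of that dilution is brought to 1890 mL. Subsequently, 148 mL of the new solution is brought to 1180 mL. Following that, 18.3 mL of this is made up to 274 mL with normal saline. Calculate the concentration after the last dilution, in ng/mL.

Overall dilution factor = 10 × 4.986 × 7.998 × 8.008 × 7.973 × 14.97 = 3.81 × 10⁵.
52.2 g/L / 3.81 × 10⁵ = 1.37 × 10⁻⁴ g/L = 137 ng/mL.

137 ng/mL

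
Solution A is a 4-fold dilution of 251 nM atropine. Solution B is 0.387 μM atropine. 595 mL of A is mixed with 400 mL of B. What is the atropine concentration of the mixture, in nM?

193 nM

C_A = 251 nM / 4 = 62.8 nM.
C_B = 0.387 μM = 387 nM.
C_mix = (C_A·V_A + C_B·V_B)/(V_A + V_B) = (62.8×595 + 387×400) / 995.0 = 193 nM.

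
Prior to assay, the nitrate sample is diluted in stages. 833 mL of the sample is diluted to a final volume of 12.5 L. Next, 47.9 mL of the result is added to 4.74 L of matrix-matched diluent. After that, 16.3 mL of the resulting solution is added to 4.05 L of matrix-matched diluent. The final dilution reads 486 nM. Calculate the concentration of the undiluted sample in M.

0.182 M

Overall dilution factor = 15.01 × 99.96 × 249.5 = 3.74 × 10⁵.
Original = 486 nM × 3.74 × 10⁵ = 1.82 × 10⁸ nM = 0.182 M.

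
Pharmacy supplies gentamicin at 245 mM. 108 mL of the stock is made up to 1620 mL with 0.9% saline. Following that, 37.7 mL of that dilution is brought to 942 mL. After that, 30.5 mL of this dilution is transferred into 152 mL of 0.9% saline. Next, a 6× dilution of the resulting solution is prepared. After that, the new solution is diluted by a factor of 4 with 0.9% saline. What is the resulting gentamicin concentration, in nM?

4550 nM

Overall dilution factor = 15 × 24.99 × 5.984 × 6 × 4 = 5.38 × 10⁴.
245 mM / 5.38 × 10⁴ = 4.55 × 10⁻³ mM = 4550 nM.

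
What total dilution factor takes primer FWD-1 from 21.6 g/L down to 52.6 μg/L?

4.11 × 10⁵

Factor = C₀/C_target = 21.6 g/L / 52.6 μg/L = 4.11 × 10⁵.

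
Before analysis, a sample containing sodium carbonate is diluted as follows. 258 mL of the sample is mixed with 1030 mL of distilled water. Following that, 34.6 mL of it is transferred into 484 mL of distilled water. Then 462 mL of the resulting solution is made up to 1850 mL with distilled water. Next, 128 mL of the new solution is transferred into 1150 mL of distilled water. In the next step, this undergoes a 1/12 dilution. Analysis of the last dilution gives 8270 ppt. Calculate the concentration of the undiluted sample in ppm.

297 ppm

Overall dilution factor = 4.992 × 14.99 × 4.004 × 9.984 × 12 = 3.59 × 10⁴.
Original = 8270 ppt × 3.59 × 10⁴ = 2.97 × 10⁸ ppt = 297 ppm.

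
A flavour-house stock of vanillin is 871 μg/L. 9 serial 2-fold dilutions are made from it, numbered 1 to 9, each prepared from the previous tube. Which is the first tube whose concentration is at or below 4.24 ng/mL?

tube 8

Tube n has concentration 871 μg/L / 2ⁿ.
Need 2ⁿ ≥ 871 μg/L / 4.24 ng/mL = 205, so n ≥ 7.68.
First such tube: n = 8.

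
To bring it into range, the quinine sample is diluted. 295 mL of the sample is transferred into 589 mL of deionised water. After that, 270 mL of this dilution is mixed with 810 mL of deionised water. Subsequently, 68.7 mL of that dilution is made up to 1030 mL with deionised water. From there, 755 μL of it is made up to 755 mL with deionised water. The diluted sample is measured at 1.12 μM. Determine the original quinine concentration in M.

Overall dilution factor = 2.997 × 4 × 14.99 × 1000 = 1.80 × 10⁵.
Original = 1.12 μM × 1.80 × 10⁵ = 2.01 × 10⁵ μM = 0.201 M.

0.201 M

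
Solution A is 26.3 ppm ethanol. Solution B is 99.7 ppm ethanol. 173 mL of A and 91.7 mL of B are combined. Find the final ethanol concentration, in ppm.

51.7 ppm

C_mix = (C_A·V_A + C_B·V_B)/(V_A + V_B) = (26.3×173 + 99.7×91.7) / 264.7 = 51.7 ppm.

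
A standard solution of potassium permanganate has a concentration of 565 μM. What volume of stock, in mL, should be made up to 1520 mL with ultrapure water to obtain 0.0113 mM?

30.4 mL

0.0113 mM = 11.3 μM.
V₁ = C₂V₂/C₁ = 11.3 × 1520 / 565 = 30.4 mL.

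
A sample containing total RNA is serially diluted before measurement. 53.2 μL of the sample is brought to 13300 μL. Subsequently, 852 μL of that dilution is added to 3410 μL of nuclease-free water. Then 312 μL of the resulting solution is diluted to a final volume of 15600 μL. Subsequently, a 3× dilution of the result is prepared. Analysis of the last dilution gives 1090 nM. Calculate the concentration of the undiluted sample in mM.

204 mM

Overall dilution factor = 250 × 5.002 × 50 × 3 = 1.88 × 10⁵.
Original = 1090 nM × 1.88 × 10⁵ = 2.04 × 10⁸ nM = 204 mM.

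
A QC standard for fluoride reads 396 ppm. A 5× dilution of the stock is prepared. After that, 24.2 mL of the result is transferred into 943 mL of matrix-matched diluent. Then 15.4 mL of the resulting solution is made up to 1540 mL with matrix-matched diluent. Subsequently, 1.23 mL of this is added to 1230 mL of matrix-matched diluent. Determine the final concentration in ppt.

Overall dilution factor = 5 × 39.97 × 100 × 1001 = 2.00 × 10⁷.
396 ppm / 2.00 × 10⁷ = 1.98 × 10⁻⁵ ppm = 19.8 ppt.

19.8 ppt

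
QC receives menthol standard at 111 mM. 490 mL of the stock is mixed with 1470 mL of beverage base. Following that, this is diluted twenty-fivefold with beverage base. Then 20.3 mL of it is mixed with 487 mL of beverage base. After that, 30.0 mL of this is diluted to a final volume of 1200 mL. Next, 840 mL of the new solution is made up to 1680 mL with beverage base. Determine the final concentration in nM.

Overall dilution factor = 4 × 25 × 24.99 × 40 × 2 = 2.00 × 10⁵.
111 mM / 2.00 × 10⁵ = 5.55 × 10⁻⁴ mM = 555 nM.

555 nM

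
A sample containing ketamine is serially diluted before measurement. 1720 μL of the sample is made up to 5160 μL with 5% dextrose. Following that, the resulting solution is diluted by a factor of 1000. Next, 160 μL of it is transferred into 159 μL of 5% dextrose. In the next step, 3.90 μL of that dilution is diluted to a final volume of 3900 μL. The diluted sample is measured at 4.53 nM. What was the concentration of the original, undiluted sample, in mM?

27.1 mM

Overall dilution factor = 3 × 1000 × 1.994 × 1000 = 5.98 × 10⁶.
Original = 4.53 nM × 5.98 × 10⁶ = 2.71 × 10⁷ nM = 27.1 mM.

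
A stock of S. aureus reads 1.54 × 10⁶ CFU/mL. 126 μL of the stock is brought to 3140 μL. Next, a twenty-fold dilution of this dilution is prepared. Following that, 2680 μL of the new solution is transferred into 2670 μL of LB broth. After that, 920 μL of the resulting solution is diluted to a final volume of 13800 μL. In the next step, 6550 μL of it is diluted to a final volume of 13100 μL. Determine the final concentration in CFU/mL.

Overall dilution factor = 24.92 × 20 × 1.996 × 15 × 2 = 2.98 × 10⁴.
1.54 × 10⁶ CFU/mL / 2.98 × 10⁴ = 51.6 CFU/mL.

51.6 CFU/mL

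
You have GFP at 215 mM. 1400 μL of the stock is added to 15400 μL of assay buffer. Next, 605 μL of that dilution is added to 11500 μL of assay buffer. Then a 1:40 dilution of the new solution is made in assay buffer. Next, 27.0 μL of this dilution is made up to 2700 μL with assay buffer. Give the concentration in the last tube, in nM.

Overall dilution factor = 12 × 20.01 × 40 × 100 = 9.60 × 10⁵.
215 mM / 9.60 × 10⁵ = 2.24 × 10⁻⁴ mM = 224 nM.

224 nM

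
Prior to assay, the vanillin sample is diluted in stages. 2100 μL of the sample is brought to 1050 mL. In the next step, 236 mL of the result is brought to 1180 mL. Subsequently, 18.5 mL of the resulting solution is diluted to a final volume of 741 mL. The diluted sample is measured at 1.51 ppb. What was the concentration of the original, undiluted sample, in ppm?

151 ppm

Overall dilution factor = 500 × 5 × 40.05 = 1.00 × 10⁵.
Original = 1.51 ppb × 1.00 × 10⁵ = 1.51 × 10⁵ ppb = 151 ppm.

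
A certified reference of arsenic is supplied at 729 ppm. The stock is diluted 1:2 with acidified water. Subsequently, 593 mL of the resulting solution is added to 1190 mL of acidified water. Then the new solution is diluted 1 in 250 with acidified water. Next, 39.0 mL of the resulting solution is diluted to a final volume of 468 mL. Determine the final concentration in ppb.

40.4 ppb

Overall dilution factor = 2 × 3.007 × 250 × 12 = 1.80 × 10⁴.
729 ppm / 1.80 × 10⁴ = 0.0404 ppm = 40.4 ppb.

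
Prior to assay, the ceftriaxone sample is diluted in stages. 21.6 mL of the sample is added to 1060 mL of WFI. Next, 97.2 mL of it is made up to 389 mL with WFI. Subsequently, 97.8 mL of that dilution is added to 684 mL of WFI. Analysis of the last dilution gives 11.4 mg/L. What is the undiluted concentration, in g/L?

18.3 g/L

Overall dilution factor = 50.07 × 4.002 × 7.994 = 1602.
Original = 11.4 mg/L × 1602 = 1.83 × 10⁴ mg/L = 18.3 g/L.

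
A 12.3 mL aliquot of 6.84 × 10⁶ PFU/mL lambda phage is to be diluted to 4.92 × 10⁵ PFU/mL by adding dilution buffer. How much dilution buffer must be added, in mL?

159 mL

V₂ = C₁V₁/C₂ = 6.84 × 10⁶ × 12.3 / 4.92 × 10⁵ = 171 mL.
Diluent to add = V₂ − V₁ = 171 − 12.3 = 159 mL.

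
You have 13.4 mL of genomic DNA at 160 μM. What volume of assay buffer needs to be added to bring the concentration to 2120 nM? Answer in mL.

2120 nM = 2.12 μM.
V₂ = C₁V₁/C₂ = 160 × 13.4 / 2.12 = 1011 mL.
Diluent to add = V₂ − V₁ = 1011 − 13.4 = 998 mL.

998 mL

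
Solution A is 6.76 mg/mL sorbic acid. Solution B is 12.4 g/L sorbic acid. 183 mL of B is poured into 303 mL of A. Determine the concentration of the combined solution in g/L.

8.88 g/L

C_B = 12.4 g/L = 12.4 mg/mL.
C_mix = (C_A·V_A + C_B·V_B)/(V_A + V_B) = (6.76×303 + 12.4×183) / 486.0 = 8.88 mg/mL = 8.88 g/L.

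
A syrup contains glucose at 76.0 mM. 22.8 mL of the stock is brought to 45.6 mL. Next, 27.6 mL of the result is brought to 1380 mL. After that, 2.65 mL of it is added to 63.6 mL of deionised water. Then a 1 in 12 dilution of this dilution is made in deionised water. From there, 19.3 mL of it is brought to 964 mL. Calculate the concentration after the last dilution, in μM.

0.0507 μM

Overall dilution factor = 2 × 50 × 25 × 12 × 49.95 = 1.50 × 10⁶.
76.0 mM / 1.50 × 10⁶ = 5.07 × 10⁻⁵ mM = 0.0507 μM.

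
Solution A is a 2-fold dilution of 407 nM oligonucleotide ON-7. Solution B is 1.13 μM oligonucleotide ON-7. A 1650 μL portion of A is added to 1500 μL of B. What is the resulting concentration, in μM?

C_A = 407 nM / 2 = 204 nM.
C_B = 1.13 μM = 1130 nM.
C_mix = (C_A·V_A + C_B·V_B)/(V_A + V_B) = (204×1650 + 1130×1500) / 3150 = 645 nM = 0.645 μM.

0.645 μM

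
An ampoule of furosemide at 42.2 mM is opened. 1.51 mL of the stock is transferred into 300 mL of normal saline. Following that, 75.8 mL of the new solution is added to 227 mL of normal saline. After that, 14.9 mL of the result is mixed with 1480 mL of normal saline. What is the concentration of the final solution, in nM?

Overall dilution factor = 199.7 × 3.995 × 100.3 = 8.00 × 10⁴.
42.2 mM / 8.00 × 10⁴ = 5.27 × 10⁻⁴ mM = 527 nM.

527 nM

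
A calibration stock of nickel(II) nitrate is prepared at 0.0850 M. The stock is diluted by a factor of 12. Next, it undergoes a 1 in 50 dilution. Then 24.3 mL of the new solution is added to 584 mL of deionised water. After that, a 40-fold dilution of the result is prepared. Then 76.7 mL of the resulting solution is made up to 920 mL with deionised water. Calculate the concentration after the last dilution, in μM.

0.0118 μM

Overall dilution factor = 12 × 50 × 25.03 × 40 × 11.99 = 7.21 × 10⁶.
0.0850 M / 7.21 × 10⁶ = 1.18 × 10⁻⁸ M = 0.0118 μM.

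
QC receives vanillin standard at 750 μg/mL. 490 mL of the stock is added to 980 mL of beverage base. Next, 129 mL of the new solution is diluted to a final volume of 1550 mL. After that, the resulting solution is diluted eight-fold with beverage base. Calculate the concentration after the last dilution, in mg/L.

2.60 mg/L

Overall dilution factor = 3 × 12.02 × 8 = 288.
750 μg/mL / 288 = 2.60 μg/mL = 2.60 mg/L.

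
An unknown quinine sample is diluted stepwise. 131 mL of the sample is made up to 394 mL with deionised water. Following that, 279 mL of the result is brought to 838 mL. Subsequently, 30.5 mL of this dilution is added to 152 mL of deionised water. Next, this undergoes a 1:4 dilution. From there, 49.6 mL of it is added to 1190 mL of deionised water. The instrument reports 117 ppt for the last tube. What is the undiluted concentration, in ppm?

Overall dilution factor = 3.008 × 3.004 × 5.984 × 4 × 24.99 = 5404.
Original = 117 ppt × 5404 = 6.32 × 10⁵ ppt = 0.632 ppm.

0.632 ppm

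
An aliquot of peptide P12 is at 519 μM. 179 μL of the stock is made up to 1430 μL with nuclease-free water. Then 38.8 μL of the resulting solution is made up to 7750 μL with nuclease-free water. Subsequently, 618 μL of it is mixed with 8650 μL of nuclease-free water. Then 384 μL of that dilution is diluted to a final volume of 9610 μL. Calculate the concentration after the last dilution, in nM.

Overall dilution factor = 7.989 × 199.7 × 15.00 × 25.03 = 5.99 × 10⁵.
519 μM / 5.99 × 10⁵ = 8.67 × 10⁻⁴ μM = 0.867 nM.

0.867 nM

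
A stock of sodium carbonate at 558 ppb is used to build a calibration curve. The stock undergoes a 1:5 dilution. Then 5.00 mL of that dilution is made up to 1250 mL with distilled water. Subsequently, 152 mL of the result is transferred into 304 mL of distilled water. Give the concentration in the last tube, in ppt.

149 ppt

Overall dilution factor = 5 × 250 × 3 = 3750.
558 ppb / 3750 = 0.149 ppb = 149 ppt.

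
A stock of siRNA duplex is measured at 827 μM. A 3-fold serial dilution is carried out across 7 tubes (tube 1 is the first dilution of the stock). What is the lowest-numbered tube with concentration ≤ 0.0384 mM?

tube 3

Tube n has concentration 827 μM / 3ⁿ.
Need 3ⁿ ≥ 827 μM / 0.0384 mM = 21.5, so n ≥ 2.79.
First such tube: n = 3.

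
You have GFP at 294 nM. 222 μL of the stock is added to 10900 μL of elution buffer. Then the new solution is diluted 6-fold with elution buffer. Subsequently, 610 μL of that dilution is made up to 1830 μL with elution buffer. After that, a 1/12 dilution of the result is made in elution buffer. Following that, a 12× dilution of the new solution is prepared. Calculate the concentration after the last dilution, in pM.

Overall dilution factor = 50.10 × 6 × 3 × 12 × 12 = 1.30 × 10⁵.
294 nM / 1.30 × 10⁵ = 2.26 × 10⁻³ nM = 2.26 pM.

2.26 pM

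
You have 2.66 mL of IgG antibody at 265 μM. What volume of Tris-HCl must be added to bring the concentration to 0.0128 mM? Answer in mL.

0.0128 mM = 12.8 μM.
V₂ = C₁V₁/C₂ = 265 × 2.66 / 12.8 = 55.1 mL.
Diluent to add = V₂ − V₁ = 55.1 − 2.66 = 52.4 mL.

52.4 mL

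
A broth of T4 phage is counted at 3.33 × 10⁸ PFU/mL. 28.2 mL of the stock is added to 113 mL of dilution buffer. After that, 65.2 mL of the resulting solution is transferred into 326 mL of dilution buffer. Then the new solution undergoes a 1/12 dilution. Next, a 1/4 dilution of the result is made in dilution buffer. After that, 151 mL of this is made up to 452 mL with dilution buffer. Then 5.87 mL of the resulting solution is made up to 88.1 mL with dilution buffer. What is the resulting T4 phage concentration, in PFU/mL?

Overall dilution factor = 5.007 × 6 × 12 × 4 × 2.993 × 15.01 = 6.48 × 10⁴.
3.33 × 10⁸ PFU/mL / 6.48 × 10⁴ = 5140 PFU/mL.

5140 PFU/mL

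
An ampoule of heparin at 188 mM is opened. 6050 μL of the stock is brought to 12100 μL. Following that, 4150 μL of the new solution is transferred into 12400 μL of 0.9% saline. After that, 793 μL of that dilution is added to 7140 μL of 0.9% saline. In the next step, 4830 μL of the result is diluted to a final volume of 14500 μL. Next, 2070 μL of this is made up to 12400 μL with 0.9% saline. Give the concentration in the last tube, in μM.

131 μM

Overall dilution factor = 2 × 3.988 × 10.00 × 3.002 × 5.990 = 1435.
188 mM / 1435 = 0.131 mM = 131 μM.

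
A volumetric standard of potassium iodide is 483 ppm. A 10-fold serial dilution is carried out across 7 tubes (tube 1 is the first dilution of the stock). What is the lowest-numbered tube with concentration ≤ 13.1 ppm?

Tube n has concentration 483 ppm / 10ⁿ.
Need 10ⁿ ≥ 483 ppm / 13.1 ppm = 36.9, so n ≥ 1.57.
First such tube: n = 2.

tube 2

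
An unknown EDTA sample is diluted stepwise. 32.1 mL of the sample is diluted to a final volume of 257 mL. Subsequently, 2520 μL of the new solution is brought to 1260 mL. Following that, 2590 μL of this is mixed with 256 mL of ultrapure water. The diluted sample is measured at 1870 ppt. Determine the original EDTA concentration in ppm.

Overall dilution factor = 8.006 × 500 × 99.84 = 4.00 × 10⁵.
Original = 1870 ppt × 4.00 × 10⁵ = 7.47 × 10⁸ ppt = 747 ppm.

747 ppm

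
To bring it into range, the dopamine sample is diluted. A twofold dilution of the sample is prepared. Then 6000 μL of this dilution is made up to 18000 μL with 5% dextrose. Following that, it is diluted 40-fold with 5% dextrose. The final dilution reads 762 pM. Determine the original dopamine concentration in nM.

183 nM

Overall dilution factor = 2 × 3 × 40 = 240.
Original = 762 pM × 240 = 1.83 × 10⁵ pM = 183 nM.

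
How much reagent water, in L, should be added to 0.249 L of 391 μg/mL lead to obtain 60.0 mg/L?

1.37 L

60.0 mg/L = 60.0 μg/mL.
V₂ = C₁V₁/C₂ = 391 × 0.249 / 60.0 = 1.62 L.
Diluent to add = V₂ − V₁ = 1.62 − 0.249 = 1.37 L.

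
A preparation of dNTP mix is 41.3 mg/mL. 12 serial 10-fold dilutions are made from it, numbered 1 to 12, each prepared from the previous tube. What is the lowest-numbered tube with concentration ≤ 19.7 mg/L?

Tube n has concentration 41.3 mg/mL / 10ⁿ.
Need 10ⁿ ≥ 41.3 mg/mL / 19.7 mg/L = 2096, so n ≥ 3.32.
First such tube: n = 4.

tube 4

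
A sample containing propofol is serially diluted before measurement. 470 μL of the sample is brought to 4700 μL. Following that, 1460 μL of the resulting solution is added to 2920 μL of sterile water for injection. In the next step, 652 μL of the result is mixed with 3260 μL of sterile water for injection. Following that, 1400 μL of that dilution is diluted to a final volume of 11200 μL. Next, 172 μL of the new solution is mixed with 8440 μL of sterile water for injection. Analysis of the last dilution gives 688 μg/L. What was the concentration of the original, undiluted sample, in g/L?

49.6 g/L

Overall dilution factor = 10 × 3 × 6 × 8 × 50.07 = 7.21 × 10⁴.
Original = 688 μg/L × 7.21 × 10⁴ = 4.96 × 10⁷ μg/L = 49.6 g/L.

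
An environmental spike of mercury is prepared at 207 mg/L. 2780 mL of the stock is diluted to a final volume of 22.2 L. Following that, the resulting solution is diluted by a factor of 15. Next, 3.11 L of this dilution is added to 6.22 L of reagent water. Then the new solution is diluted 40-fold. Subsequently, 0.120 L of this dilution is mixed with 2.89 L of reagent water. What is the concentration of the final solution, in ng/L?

Overall dilution factor = 7.986 × 15 × 3 × 40 × 25.08 = 3.61 × 10⁵.
207 mg/L / 3.61 × 10⁵ = 5.74 × 10⁻⁴ mg/L = 574 ng/L.

574 ng/L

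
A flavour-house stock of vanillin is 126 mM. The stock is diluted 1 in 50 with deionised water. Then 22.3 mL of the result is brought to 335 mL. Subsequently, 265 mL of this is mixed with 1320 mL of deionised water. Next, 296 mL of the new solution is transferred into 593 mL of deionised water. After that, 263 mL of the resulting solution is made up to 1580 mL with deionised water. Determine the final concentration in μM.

1.55 μM

Overall dilution factor = 50 × 15.02 × 5.981 × 3.003 × 6.008 = 8.11 × 10⁴.
126 mM / 8.11 × 10⁴ = 1.55 × 10⁻³ mM = 1.55 μM.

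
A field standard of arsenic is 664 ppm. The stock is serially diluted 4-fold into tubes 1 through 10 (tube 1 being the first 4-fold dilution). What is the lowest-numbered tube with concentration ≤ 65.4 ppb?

Tube n has concentration 664 ppm / 4ⁿ.
Need 4ⁿ ≥ 664 ppm / 65.4 ppb = 1.02 × 10⁴, so n ≥ 6.65.
First such tube: n = 7.

tube 7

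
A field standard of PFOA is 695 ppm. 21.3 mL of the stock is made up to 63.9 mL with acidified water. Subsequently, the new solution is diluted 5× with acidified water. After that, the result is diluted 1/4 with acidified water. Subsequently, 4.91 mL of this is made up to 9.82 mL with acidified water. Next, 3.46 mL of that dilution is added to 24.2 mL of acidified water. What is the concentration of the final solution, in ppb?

Overall dilution factor = 3 × 5 × 4 × 2 × 7.994 = 959.
695 ppm / 959 = 0.724 ppm = 724 ppb.

724 ppb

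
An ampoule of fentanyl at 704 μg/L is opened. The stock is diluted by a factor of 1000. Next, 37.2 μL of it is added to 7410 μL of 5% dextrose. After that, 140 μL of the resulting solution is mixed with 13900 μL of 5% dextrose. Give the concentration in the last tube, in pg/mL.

0.0351 pg/mL

Overall dilution factor = 1000 × 200.2 × 100.3 = 2.01 × 10⁷.
704 μg/L / 2.01 × 10⁷ = 3.51 × 10⁻⁵ μg/L = 0.0351 pg/mL.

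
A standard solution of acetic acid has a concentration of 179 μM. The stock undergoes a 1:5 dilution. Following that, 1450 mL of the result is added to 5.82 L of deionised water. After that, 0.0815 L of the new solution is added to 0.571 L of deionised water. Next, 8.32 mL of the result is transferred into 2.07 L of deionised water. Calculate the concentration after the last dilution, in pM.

3570 pM

Overall dilution factor = 5 × 5.014 × 8.006 × 249.8 = 5.01 × 10⁴.
179 μM / 5.01 × 10⁴ = 3.57 × 10⁻³ μM = 3570 pM.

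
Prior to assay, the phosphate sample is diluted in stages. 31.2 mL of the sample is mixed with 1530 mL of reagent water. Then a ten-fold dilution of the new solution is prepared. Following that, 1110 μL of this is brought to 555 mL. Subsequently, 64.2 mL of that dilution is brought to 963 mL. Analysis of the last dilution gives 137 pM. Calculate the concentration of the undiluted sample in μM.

514 μM

Overall dilution factor = 50.04 × 10 × 500 × 15 = 3.75 × 10⁶.
Original = 137 pM × 3.75 × 10⁶ = 5.14 × 10⁸ pM = 514 μM.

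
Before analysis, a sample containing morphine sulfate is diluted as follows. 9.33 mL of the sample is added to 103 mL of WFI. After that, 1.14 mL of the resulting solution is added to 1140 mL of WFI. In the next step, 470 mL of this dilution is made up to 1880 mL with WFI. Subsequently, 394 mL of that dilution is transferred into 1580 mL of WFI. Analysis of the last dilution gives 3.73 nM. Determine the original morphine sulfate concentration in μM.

Overall dilution factor = 12.04 × 1001 × 4 × 5.010 = 2.42 × 10⁵.
Original = 3.73 nM × 2.42 × 10⁵ = 9.01 × 10⁵ nM = 901 μM.

901 μM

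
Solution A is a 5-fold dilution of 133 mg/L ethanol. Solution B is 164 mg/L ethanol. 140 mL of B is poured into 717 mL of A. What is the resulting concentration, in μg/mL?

49.0 μg/mL

C_A = 133 mg/L / 5 = 26.6 mg/L.
C_mix = (C_A·V_A + C_B·V_B)/(V_A + V_B) = (26.6×717 + 164×140) / 857.0 = 49.0 mg/L = 49.0 μg/mL.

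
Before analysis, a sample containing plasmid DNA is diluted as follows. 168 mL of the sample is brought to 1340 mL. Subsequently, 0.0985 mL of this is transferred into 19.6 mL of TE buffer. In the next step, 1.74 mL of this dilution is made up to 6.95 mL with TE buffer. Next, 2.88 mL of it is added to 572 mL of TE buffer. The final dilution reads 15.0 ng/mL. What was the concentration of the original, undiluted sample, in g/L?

19.1 g/L

Overall dilution factor = 7.976 × 200.0 × 3.994 × 199.6 = 1.27 × 10⁶.
Original = 15.0 ng/mL × 1.27 × 10⁶ = 1.91 × 10⁷ ng/mL = 19.1 g/L.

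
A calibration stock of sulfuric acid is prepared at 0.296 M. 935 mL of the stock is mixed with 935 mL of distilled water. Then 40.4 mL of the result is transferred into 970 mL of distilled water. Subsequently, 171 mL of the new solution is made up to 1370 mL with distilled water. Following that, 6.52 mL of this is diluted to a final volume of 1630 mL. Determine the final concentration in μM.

2.95 μM

Overall dilution factor = 2 × 25.01 × 8.012 × 250 = 1.00 × 10⁵.
0.296 M / 1.00 × 10⁵ = 2.95 × 10⁻⁶ M = 2.95 μM.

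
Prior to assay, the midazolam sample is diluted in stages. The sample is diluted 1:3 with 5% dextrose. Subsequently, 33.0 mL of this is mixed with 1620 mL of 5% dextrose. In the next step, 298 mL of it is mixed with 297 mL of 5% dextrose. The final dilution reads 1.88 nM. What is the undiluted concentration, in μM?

0.564 μM

Overall dilution factor = 3 × 50.09 × 1.997 = 300.
Original = 1.88 nM × 300 = 564 nM = 0.564 μM.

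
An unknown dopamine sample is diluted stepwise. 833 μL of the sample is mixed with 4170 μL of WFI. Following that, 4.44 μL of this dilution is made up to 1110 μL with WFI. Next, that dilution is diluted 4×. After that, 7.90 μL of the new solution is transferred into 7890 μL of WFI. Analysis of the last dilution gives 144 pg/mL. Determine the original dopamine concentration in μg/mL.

865 μg/mL

Overall dilution factor = 6.006 × 250 × 4 × 999.7 = 6.00 × 10⁶.
Original = 144 pg/mL × 6.00 × 10⁶ = 8.65 × 10⁸ pg/mL = 865 μg/mL.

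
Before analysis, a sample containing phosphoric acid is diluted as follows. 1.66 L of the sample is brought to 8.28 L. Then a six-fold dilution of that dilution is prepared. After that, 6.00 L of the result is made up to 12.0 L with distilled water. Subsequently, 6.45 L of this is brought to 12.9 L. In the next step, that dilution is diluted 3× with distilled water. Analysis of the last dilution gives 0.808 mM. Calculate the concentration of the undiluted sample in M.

0.290 M

Overall dilution factor = 4.988 × 6 × 2 × 2 × 3 = 359.
Original = 0.808 mM × 359 = 290 mM = 0.290 M.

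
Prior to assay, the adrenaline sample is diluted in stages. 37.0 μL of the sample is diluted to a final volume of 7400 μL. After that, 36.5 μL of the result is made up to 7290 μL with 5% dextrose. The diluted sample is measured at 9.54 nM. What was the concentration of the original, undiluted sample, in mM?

Overall dilution factor = 200 × 199.7 = 3.99 × 10⁴.
Original = 9.54 nM × 3.99 × 10⁴ = 3.81 × 10⁵ nM = 0.381 mM.

0.381 mM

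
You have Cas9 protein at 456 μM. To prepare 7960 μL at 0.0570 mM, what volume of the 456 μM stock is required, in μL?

0.0570 mM = 57.0 μM.
V₁ = C₂V₂/C₁ = 57.0 × 7960 / 456 = 995 μL.

995 μL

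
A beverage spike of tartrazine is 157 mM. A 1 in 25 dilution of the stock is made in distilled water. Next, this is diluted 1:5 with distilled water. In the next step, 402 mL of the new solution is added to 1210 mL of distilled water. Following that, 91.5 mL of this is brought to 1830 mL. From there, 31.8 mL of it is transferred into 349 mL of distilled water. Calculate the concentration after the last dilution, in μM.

Overall dilution factor = 25 × 5 × 4.010 × 20 × 11.97 = 1.20 × 10⁵.
157 mM / 1.20 × 10⁵ = 1.31 × 10⁻³ mM = 1.31 μM.

1.31 μM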